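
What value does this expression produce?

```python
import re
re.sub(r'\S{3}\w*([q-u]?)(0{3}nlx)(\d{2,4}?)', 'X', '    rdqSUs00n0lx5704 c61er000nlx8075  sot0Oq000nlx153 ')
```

'    rdqSUs00n0lx5704 X75  X3 '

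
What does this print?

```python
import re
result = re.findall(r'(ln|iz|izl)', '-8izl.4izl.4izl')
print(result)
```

['iz', 'iz', 'iz']

Alternation isn't longest-match — the leftmost alternative that fits at this position is chosen.
Walking the string: at [2:4] match 'iz', group 1 = 'iz'; at [7:9] match 'iz', group 1 = 'iz'; at [12:14] match 'iz', group 1 = 'iz'.
One capturing group, so `findall` returns just the captured substring from each match — 3 in all.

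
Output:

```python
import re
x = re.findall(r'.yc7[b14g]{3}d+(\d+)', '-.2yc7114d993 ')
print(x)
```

One capturing group, so `findall` returns just the captured substring from the one match — 1 in all.

['993']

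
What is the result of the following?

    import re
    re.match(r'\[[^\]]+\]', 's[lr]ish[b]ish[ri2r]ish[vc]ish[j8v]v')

`match` is anchored at position 0; if the pattern doesn't fit there, it returns None.
Here position 0 doesn't satisfy it, so the call returns None.

None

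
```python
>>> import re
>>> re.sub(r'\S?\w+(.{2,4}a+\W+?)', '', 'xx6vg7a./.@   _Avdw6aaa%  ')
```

The pattern matches optionally a non-whitespace character, then one or more of a word character; then 2 to 4 of any character, then one or more of the literal 'a', then one or more of a non-word character (lazy) (captured).
A non-greedy quantifier consumes as few characters as it can — just enough that the remainder of the pattern still matches from where it stops; whatever follows it matches normally.
Matches: at [0:8] → 'xx6vg7a.'; at [14:24] → '_Avdw6aaa%'.
Each match is replaced by ''.

'/.@     '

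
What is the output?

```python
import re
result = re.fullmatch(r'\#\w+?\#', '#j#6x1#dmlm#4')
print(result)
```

`re.fullmatch` is like wrapping the pattern in `^…$` (in single-line mode).
Here there's no way to consume every character, so the call returns None.

None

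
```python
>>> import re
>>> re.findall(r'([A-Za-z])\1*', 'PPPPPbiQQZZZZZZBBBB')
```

['P', 'b', 'i', 'Q', 'Z', 'B']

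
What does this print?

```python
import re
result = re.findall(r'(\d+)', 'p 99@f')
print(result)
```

The pattern matches one or more of a digit (captured).
Walking the string: at [2:4] match '99', group 1 = '99'.
Because there's exactly one group, `findall` drops the full match and keeps group 1 from the one hit.

['99']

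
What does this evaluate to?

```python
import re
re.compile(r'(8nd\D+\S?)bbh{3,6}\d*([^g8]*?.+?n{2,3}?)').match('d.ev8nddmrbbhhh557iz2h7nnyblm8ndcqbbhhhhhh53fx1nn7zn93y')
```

`re.match` won't scan ahead — the pattern has to work from the very first character.
Here position 0 doesn't satisfy it, so the call returns None.

None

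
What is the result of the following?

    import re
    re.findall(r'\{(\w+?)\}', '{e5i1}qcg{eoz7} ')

['e5i1', 'eoz7']

Scanning left to right: at [0:6] match '{e5i1}', group 1 = 'e5i1'; at [9:15] match '{eoz7}', group 1 = 'eoz7'.
With a single group, `findall` returns only what that group captured — 2 items.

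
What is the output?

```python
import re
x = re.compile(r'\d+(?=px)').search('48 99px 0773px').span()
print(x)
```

(3, 5)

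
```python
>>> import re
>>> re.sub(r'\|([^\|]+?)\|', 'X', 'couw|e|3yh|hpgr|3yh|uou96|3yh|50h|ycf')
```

'couwX3yhX3yhX3yhXycf'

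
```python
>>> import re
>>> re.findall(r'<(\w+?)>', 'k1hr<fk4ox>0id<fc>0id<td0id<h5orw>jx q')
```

Scanning left to right: at [4:11] match '<fk4ox>', group 1 = 'fk4ox'; at [14:18] match '<fc>', group 1 = 'fc'; at [27:34] match '<h5orw>', group 1 = 'h5orw'.
Because there's exactly one group, `findall` drops the full match and keeps group 1 from each hit.

['fk4ox', 'fc', 'h5orw']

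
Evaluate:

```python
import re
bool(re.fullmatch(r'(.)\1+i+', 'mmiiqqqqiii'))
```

`re.fullmatch` requires the pattern to consume the entire string.
Here the string isn't matched end-to-end, so the call returns None, and `bool(None)` is False.

False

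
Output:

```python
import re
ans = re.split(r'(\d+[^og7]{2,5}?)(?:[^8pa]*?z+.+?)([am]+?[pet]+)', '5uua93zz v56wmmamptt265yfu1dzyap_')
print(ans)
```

The pattern matches one or more of a digit, then 2 to 5 of any character except [og7] (lazy) (captured); then zero or more of any character except [8pa] (lazy), then one or more of the literal 'z', then one or more of any character (lazy) (non-capturing group); then one or more of one of [am] (lazy), then one or more of one of [pet] (captured).
Matches to split on: at [0:20] → '5uua93zz v56wmmamptt'; at [20:32] → '265yfu1dzyap'.
Because the pattern has a capturing group, `split` also inserts each captured text between the pieces.

['', '5uua', 'mmamptt', '', '265yf', 'ap', '_']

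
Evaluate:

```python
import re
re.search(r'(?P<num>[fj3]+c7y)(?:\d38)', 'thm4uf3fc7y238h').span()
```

(5, 14)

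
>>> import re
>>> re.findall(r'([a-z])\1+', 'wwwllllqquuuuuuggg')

['w', 'l', 'q', 'u', 'g']

`\1` is not a pattern — it's the concrete string captured by group 1, re-applied verbatim.
Scanning left to right: at [0:3] match 'www', group 1 = 'w'; at [3:7] match 'llll', group 1 = 'l'; at [7:9] match 'qq', group 1 = 'q'; at [9:15] match 'uuuuuu', group 1 = 'u'; at [15:18] match 'ggg', group 1 = 'g'.
One capturing group, so `findall` returns just the captured substring from each match — 5 in all.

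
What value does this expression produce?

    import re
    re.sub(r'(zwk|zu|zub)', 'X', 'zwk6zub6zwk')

Alternation isn't longest-match — the leftmost alternative that fits at this position is chosen.
Matches: at [0:3] → 'zwk'; at [4:6] → 'zu'; at [8:11] → 'zwk'.
Each match is replaced by 'X'.

'X6Xb6X'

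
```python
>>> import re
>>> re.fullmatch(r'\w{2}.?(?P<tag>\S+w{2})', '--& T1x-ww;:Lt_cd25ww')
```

This matches exactly 2 of a word character, then optionally any character; then one or more of a non-whitespace character, then exactly 2 of the literal 'w' (captured as 'tag').
For `fullmatch`, every character of the input must be accounted for by the pattern.
Here there's no way to consume every character, so the call returns None.

None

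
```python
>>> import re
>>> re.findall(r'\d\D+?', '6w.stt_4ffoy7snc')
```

This matches a digit; then one or more of a non-digit (lazy).
A `+?`/`*?`/`{m,n}?` starts at its minimum and grows only as far as needed for what follows to match.
Scanning left to right: at [0:2] → '6w'; at [7:9] → '4f'; at [12:14] → '7s'.
`findall` yields the raw match text (3 of them) because the pattern has no groups.

['6w', '4f', '7s']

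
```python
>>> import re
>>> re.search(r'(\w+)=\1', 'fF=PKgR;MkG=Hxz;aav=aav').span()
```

The backreference `\1` re-matches whatever the first group consumed, character for character.
The match spans [16:23] → 'aav=aav'.

(16, 23)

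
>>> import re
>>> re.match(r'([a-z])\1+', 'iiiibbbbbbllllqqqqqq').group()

`match` is anchored at position 0; if the pattern doesn't fit there, it returns None.
The match spans [0:4] → 'iiii'.

'iiii'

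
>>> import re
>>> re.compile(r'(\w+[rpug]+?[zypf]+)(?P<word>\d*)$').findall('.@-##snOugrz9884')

[('snOugrz', '9884')]

This matches one or more of a word character, then one or more of one of [rpug] (lazy), then one or more of one of [zypf] (captured); then zero or more of a digit (captured as 'word'); then anchored at the end.
Matches: at [5:16] match 'snOugrz9884', groups = ('snOugrz', '9884').
2 groups means the one result is a tuple of 2 captured strings — 1 here.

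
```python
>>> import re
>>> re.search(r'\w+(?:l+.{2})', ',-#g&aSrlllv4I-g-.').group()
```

The pattern matches one or more of a word character; then one or more of the literal 'l', then exactly 2 of any character (non-capturing group).
`search` walks the string left to right and returns the first match it finds.
The match spans [5:13] → 'aSrlllv4'.

'aSrlllv4'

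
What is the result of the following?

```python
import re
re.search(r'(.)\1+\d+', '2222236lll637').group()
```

A backreference is literal: `\1` must see the identical characters the first group matched.
The match spans [0:7] → '2222236'.

'2222236'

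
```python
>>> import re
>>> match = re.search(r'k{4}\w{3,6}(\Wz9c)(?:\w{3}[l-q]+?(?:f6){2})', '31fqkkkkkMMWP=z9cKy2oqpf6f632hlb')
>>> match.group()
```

'kkkkkMMWP=z9cKy2oqpf6f6'

The match spans [4:27] → 'kkkkkMMWP=z9cKy2oqpf6f6'.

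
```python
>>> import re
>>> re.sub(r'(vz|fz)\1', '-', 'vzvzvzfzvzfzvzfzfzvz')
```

'-vzfzvzfzvz-vz'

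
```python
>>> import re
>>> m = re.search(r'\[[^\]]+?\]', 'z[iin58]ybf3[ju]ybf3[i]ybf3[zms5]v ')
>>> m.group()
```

'[iin58]'

`re.search` tries every starting position until one works.
The match spans [1:8] → '[iin58]'.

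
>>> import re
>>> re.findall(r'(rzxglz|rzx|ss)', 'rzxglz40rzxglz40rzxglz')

['rzxglz', 'rzxglz', 'rzxglz']

The regex engine tests alternatives in the order written; an earlier branch that matches wins even if a later one would match more.
One capturing group, so `findall` returns just the captured substring from each match — 3 in all.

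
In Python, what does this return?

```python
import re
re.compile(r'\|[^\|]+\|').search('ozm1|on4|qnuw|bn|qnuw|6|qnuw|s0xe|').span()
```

(4, 9)

`search` walks the string left to right and returns the first match it finds.
The match spans [4:9] → '|on4|'.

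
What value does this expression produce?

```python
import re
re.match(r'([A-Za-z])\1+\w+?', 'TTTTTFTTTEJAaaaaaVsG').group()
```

'TTTTTF'

`re.match` won't scan ahead — the pattern has to work from the very first character.
The match spans [0:6] → 'TTTTTF'.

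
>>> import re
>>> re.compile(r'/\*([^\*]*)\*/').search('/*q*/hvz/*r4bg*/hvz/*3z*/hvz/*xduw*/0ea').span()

The match spans [0:5] → '/*q*/'.

(0, 5)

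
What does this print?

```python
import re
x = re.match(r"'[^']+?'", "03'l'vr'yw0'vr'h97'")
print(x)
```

`re.match` won't scan ahead — the pattern has to work from the very first character.
Here position 0 doesn't satisfy it, so the call returns None.

None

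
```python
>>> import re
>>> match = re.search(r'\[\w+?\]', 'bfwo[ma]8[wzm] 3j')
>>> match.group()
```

Unlike `match`, `search` isn't anchored — it looks for the pattern anywhere in the string.
The match spans [4:8] → '[ma]'.

'[ma]'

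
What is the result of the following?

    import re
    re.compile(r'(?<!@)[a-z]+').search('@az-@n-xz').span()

(2, 3)

The negative lookaround is zero-width — it rules out positions where the adjacent text would match, without consuming anything.
The match spans [2:3] → 'z'.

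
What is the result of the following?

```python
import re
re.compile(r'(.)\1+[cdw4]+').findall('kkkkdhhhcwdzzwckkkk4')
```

['k', 'h', 'z', 'k']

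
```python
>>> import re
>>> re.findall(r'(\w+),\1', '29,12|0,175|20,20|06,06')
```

After group 1 captures some text, `\1` only succeeds where that same text appears again.
Walking the string: at [12:17] match '20,20', group 1 = '20'; at [18:23] match '06,06', group 1 = '06'.
With a single group, `findall` returns only what that group captured — 2 items.

['20', '06']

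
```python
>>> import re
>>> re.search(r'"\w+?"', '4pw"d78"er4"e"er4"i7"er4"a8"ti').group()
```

'"d78"'

`search` walks the string left to right and returns the first match it finds.
The match spans [3:8] → '"d78"'.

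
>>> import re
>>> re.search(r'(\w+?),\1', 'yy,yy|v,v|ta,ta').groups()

('yy',)

After group 1 captures some text, `\1` only succeeds where that same text appears again.
`re.search` tries every starting position until one works.
The match spans [0:5] → 'yy,yy'.
Captured: group 1 = 'yy'.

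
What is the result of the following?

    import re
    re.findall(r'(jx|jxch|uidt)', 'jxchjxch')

`|` is ordered: at each position the engine commits to the first alternative that works.
Matches: at [0:2] match 'jx', group 1 = 'jx'; at [4:6] match 'jx', group 1 = 'jx'.
Because there's exactly one group, `findall` drops the full match and keeps group 1 from each hit.

['jx', 'jx']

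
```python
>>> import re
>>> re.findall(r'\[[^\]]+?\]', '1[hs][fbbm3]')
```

['[hs]', '[fbbm3]']

Since nothing is captured, `findall` lists the 2 matched substrings directly.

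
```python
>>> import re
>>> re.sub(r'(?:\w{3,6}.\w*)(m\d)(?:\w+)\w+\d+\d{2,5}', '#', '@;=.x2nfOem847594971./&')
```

This matches 3 to 6 of a word character, then any character, then zero or more of a word character (non-capturing group); then the literal 'm', then a digit (captured); then one or more of a word character (non-capturing group); then one or more of a word character, then one or more of a digit, then 2 to 5 of a digit.
Matches: at [4:20] → 'x2nfOem847594971'.
Each match is replaced by '#'.

'@;=.#./&'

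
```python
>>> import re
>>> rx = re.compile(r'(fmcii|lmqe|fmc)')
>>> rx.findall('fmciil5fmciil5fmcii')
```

`|` is ordered: at each position the engine commits to the first alternative that works.
Scanning left to right: at [0:5] match 'fmcii', group 1 = 'fmcii'; at [7:12] match 'fmcii', group 1 = 'fmcii'; at [14:19] match 'fmcii', group 1 = 'fmcii'.
Because there's exactly one group, `findall` drops the full match and keeps group 1 from each hit.

['fmcii', 'fmcii', 'fmcii']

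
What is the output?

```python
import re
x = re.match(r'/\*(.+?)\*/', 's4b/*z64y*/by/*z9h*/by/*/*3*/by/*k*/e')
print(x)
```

None

`match` is anchored at position 0; if the pattern doesn't fit there, it returns None.
Here the string doesn't start with a match, so the call returns None.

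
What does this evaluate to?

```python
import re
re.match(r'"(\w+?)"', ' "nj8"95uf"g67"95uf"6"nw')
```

`re.match` only tries the pattern at the start of the string.
Here position 0 doesn't satisfy it, so the call returns None.

None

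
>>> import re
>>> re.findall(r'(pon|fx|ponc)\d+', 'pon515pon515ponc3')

Scanning left to right: at [0:6] match 'pon515', group 1 = 'pon'; at [6:12] match 'pon515', group 1 = 'pon'; at [12:17] match 'ponc3', group 1 = 'ponc'.
`findall` collects group 1 from each match (3 total).

['pon', 'pon', 'ponc']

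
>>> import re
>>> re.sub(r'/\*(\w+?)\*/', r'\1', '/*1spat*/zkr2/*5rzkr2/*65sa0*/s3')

Matches: at [0:9] → '/*1spat*/'; at [21:30] → '/*65sa0*/'.
`\1` in the replacement pulls in group 1's text for each match.

'1spatzkr2/*5rzkr265sa0s3'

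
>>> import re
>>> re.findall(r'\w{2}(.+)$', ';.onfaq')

This matches exactly 2 of a word character; then one or more of any character (captured); then anchored at the end.
Matches: at [2:7] match 'onfaq', group 1 = 'faq'.
One capturing group, so `findall` returns just the captured substring from the one match — 1 in all.

['faq']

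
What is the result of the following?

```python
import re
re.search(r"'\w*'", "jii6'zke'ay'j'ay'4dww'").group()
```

"'zke'"

The match spans [4:9] → "'zke'".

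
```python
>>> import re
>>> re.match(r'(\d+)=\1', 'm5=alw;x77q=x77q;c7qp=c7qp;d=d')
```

A backreference is literal: `\1` must see the identical characters the first group matched.
`re.match` only tries the pattern at the start of the string.
Here position 0 doesn't satisfy it, so the call returns None.

None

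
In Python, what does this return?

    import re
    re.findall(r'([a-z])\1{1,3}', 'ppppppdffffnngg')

['p', 'p', 'f', 'n', 'g']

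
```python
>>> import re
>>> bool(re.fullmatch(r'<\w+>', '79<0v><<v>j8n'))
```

`fullmatch` succeeds only if the pattern covers the string from start to end.
Here the string isn't matched end-to-end, so the call returns None, and `bool(None)` is False.

False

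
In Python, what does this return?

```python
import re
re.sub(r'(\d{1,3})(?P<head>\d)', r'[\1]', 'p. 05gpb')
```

'p. [0]gpb'

The replacement refers to a captured group, so each match is rewritten using its own captured text.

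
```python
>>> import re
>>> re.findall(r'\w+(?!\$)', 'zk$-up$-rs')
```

The negative lookaround is zero-width — it rules out positions where the adjacent text would match, without consuming anything.
Scanning left to right: at [0:1] → 'z'; at [4:5] → 'u'; at [8:10] → 'rs'.
With no groups in the pattern, `findall` gives back each whole match — 3 here.

['z', 'u', 'rs']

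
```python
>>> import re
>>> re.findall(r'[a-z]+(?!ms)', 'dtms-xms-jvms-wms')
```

['dtms', 'xms', 'jvms', 'wms']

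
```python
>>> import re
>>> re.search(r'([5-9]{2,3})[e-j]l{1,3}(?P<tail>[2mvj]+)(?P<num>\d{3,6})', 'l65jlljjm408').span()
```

(1, 12)

This matches 2 to 3 of a character in [5-9] (captured); then a character in [e-j], then 1 to 3 of a literal 'l'; then one or more of one of [2mvj] (captured as 'tail'); then 3 to 6 of a digit (captured as 'num').
`re.search` tries every starting position until one works.
The match spans [1:12] → '65jlljjm408'.
Captured: group 1 = '65', group 2 = 'jjm', group 3 = '408'.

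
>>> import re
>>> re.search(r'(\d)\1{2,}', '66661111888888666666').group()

`\1` is not a pattern — it's the concrete string captured by group 1, re-applied verbatim.
`search` walks the string left to right and returns the first match it finds.
The match spans [0:4] → '6666'.
Captured: group 1 = '6'.

'6666'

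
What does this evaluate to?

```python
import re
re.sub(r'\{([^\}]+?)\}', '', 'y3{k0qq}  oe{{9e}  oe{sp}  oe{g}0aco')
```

'y3  oe  oe  oe0aco'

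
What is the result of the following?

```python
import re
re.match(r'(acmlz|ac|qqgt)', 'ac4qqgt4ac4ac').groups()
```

The match spans [0:2] → 'ac'.
Captured: group 1 = 'ac'.

('ac',)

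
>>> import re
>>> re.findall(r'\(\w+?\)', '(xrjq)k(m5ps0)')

Matches: at [0:6] → '(xrjq)'; at [7:14] → '(m5ps0)'.
With no groups in the pattern, `findall` gives back each whole match — 2 here.

['(xrjq)', '(m5ps0)']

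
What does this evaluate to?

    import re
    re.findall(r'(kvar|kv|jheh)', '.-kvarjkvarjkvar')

Branches in `(...|...)` are attempted left-to-right; the first branch that allows the whole pattern to succeed is taken.
Scanning left to right: at [2:6] match 'kvar', group 1 = 'kvar'; at [7:11] match 'kvar', group 1 = 'kvar'; at [12:16] match 'kvar', group 1 = 'kvar'.
With a single group, `findall` returns only what that group captured — 3 items.

['kvar', 'kvar', 'kvar']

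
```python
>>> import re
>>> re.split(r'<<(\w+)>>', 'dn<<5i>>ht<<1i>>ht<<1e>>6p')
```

['dn', '5i', 'ht', '1i', 'ht', '1e', '6p']

Because the pattern has a capturing group, `split` also inserts each captured text between the pieces.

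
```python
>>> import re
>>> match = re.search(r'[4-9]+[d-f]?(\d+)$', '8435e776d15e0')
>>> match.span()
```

This matches one or more of a character in [4-9]; then optionally a character in [d-f]; then one or more of a digit (captured); then anchored at the end.
`re.search` tries every starting position until one works.
The match spans [10:13] → '5e0'.
Captured: group 1 = '0'.

(10, 13)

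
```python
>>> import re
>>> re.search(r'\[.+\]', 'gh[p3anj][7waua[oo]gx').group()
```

The match spans [2:19] → '[p3anj][7waua[oo]'.

'[p3anj][7waua[oo]'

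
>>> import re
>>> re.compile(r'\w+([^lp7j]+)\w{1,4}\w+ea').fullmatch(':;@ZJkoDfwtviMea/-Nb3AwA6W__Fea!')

None

This matches one or more of a word character; then one or more of any character except [lp7j] (captured); then 1 to 4 of a word character, then one or more of a word character, then the literal 'ea'.
`re.fullmatch` is like wrapping the pattern in `^…$` (in single-line mode).
Here the string isn't matched end-to-end, so the call returns None.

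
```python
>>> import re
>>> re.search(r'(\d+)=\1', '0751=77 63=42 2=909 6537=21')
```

None

A backreference is literal: `\1` must see the identical characters the first group matched.
Here the pattern never matches, so the call returns None.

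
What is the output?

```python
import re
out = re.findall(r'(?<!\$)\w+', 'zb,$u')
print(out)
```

The negative lookahead/lookbehind blocks any match where the forbidden context is present.
Matches: at [0:2] → 'zb'.
No capturing groups, so `findall` returns the 1 full match string.

['zb']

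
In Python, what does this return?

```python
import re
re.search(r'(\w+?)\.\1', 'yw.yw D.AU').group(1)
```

'yw'

The backreference `\1` re-matches whatever the first group consumed, character for character.
`search` walks the string left to right and returns the first match it finds.
The match spans [0:5] → 'yw.yw'.
Captured: group 1 = 'yw'.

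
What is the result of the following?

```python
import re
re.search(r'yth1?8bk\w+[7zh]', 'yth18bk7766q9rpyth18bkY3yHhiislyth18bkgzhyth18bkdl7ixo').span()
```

(0, 51)

Pattern: the literal 'yth', then optionally the literal '1', then the literal '8bk'; then one or more of a word character, then one of [7zh].
The match spans [0:51] → 'yth18bk7766q9rpyth18bkY3yHhiislyth18bkgzhyth18bkdl7'.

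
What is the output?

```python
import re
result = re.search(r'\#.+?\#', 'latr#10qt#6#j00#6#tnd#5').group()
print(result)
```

#10qt#

With the lazy modifier that quantifier settles for the fewest repetitions that let the rest of the pattern succeed (the atoms after it are unaffected and can still be greedy).
`search` walks the string left to right and returns the first match it finds.
The match spans [4:10] → '#10qt#'.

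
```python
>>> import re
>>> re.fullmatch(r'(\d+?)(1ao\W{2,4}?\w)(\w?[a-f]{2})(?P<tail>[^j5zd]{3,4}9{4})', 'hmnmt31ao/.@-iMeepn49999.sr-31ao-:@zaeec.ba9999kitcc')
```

None

`re.fullmatch` requires the pattern to consume the entire string.
Here the pattern can't cover the whole string, so the call returns None.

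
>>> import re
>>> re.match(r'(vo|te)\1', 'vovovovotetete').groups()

After group 1 captures some text, `\1` only succeeds where that same text appears again.
`re.match` only tries the pattern at the start of the string.
The match spans [0:4] → 'vovo'.
Captured: group 1 = 'vo'.

('vo',)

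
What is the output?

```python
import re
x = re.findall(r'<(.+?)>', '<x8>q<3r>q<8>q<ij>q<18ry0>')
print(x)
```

['x8', '3r', '8', 'ij', '18ry0']

With the lazy modifier that quantifier settles for the fewest repetitions that let the rest of the pattern succeed (the atoms after it are unaffected and can still be greedy).
`findall` collects group 1 from each match (5 total).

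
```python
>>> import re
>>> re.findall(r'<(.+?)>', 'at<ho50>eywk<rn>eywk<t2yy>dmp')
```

A `+?`/`*?`/`{m,n}?` starts at its minimum and grows only as far as needed for what follows to match.
Scanning left to right: at [2:8] match '<ho50>', group 1 = 'ho50'; at [12:16] match '<rn>', group 1 = 'rn'; at [20:26] match '<t2yy>', group 1 = 't2yy'.
With a single group, `findall` returns only what that group captured — 3 items.

['ho50', 'rn', 't2yy']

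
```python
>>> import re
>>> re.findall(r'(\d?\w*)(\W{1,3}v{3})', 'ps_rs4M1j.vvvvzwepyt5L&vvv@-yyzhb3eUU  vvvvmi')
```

[('ps_rs4M1j', '.vvv'), ('vzwepyt5L', '&vvv'), ('yyzhb3eUU', '  vvv')]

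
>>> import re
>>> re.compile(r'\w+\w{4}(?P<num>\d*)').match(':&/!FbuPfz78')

`match` is anchored at position 0; if the pattern doesn't fit there, it returns None.
Here position 0 doesn't satisfy it, so the call returns None.

None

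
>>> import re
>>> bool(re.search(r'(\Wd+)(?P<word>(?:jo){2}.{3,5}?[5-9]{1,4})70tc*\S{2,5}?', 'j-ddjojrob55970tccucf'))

Pattern: a non-word character, then one or more of a literal 'd' (captured); then the literal 'jo' repeated 2 times, then 3 to 5 of any character (lazy), then 1 to 4 of a character in [5-9] (captured as 'word'); then the literal '70t', then zero or more of the literal 'c', then 2 to 5 of a non-whitespace character (lazy).
`re.search` scans for the first position where the pattern succeeds.
Here nothing in the string fits, so the call returns None, and `bool(None)` is False.

False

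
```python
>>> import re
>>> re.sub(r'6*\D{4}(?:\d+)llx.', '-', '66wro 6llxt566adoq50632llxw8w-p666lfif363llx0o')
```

Pattern: zero or more of a literal '6', then exactly 4 of a non-digit; then one or more of a digit (non-capturing group); then the literal 'llx', then any character.
`sub` substitutes '-' at each match site.

'-5-8w-p-o'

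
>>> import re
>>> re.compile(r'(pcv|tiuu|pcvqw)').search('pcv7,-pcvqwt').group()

'pcv'

The match spans [0:3] → 'pcv'.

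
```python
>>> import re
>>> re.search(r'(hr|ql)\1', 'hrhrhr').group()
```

'hrhr'

A backreference is literal: `\1` must see the identical characters the first group matched.
The match spans [0:4] → 'hrhr'.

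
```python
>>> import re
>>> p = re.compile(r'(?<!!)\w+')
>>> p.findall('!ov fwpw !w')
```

['v', 'fwpw']

Because the assertion is negative and zero-width, positions next to the forbidden text are skipped.
`findall` yields the raw match text (2 of them) because the pattern has no groups.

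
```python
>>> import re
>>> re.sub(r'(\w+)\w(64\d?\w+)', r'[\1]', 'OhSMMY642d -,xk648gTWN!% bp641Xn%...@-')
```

This matches one or more of a word character (captured); then a word character; then the literal '64', then optionally a digit, then one or more of a word character (captured).
Matches: at [0:10] → 'OhSMMY642d'; at [13:22] → 'xk648gTWN'; at [25:32] → 'bp641Xn'.
The replacement refers to a captured group, so each match is rewritten using its own captured text.

'[OhSMM] -,[x]!% [b]%...@-'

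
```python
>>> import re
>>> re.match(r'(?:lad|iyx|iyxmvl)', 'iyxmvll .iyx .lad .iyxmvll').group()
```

`match` is anchored at position 0; if the pattern doesn't fit there, it returns None.
The match spans [0:3] → 'iyx'.

'iyx'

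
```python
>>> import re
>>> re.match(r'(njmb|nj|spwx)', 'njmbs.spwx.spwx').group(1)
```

'njmb'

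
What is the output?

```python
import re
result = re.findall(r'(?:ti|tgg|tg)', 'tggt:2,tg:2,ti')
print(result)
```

['tgg', 'tg', 'ti']

`|` is ordered: at each position the engine commits to the first alternative that works.
No capturing groups, so `findall` returns the 3 full match strings.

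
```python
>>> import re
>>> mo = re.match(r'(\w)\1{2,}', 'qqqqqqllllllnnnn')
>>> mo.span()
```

(0, 6)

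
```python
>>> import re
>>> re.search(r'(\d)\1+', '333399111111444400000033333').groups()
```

('3',)

The match spans [0:4] → '3333'.
Captured: group 1 = '3'.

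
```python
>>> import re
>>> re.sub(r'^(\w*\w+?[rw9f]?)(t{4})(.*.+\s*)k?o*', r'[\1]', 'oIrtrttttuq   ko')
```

'[oIrtr]'

This matches anchored at the start of the string; then zero or more of a word character, then one or more of a word character (lazy), then optionally one of [rw9f] (captured); then exactly 4 of a literal 't' (captured); then zero or more of any character, then one or more of any character, then zero or more of whitespace (captured); then optionally the literal 'k', then zero or more of a literal 'o'.
Matches: at [0:16] → 'oIrtrttttuq   ko'.
The replacement refers to a captured group, so each match is rewritten using its own captured text.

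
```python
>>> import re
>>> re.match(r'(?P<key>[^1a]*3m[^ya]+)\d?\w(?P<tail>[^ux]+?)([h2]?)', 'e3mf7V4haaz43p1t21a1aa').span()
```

With `match`, the pattern is implicitly anchored at the beginning.
The match spans [0:10] → 'e3mf7V4haa'.

(0, 10)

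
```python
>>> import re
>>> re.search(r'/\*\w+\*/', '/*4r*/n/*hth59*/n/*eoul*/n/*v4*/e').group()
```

`search` walks the string left to right and returns the first match it finds.
The match spans [0:6] → '/*4r*/'.

'/*4r*/'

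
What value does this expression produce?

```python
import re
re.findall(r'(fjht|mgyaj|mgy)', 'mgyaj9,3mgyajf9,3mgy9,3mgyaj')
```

Alternation isn't longest-match — the leftmost alternative that fits at this position is chosen.
Matches: at [0:5] match 'mgyaj', group 1 = 'mgyaj'; at [8:13] match 'mgyaj', group 1 = 'mgyaj'; at [17:20] match 'mgy', group 1 = 'mgy'; at [23:28] match 'mgyaj', group 1 = 'mgyaj'.
With a single group, `findall` returns only what that group captured — 4 items.

['mgyaj', 'mgyaj', 'mgy', 'mgyaj']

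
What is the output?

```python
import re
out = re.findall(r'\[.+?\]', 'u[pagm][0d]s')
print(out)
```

Lazy quantifiers expand one character at a time until the remainder of the pattern can match.
Since nothing is captured, `findall` lists the 2 matched substrings directly.

['[pagm]', '[0d]']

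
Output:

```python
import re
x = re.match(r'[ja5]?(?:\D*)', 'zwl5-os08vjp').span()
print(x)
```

Pattern: optionally one of [ja5]; then zero or more of a non-digit (non-capturing group).
`re.match` won't scan ahead — the pattern has to work from the very first character.
The match spans [0:3] → 'zwl'.

(0, 3)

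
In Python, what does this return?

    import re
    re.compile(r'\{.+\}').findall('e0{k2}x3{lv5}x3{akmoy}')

No capturing groups, so `findall` returns the 1 full match string.

['{k2}x3{lv5}x3{akmoy}']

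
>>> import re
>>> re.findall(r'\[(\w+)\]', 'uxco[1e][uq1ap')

Because there's exactly one group, `findall` drops the full match and keeps group 1 from the one hit.

['1e']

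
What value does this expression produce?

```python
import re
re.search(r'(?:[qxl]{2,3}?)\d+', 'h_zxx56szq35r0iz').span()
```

(3, 7)

Pattern: 2 to 3 of one of [qxl] (lazy) (non-capturing group); then one or more of a digit.
`search` walks the string left to right and returns the first match it finds.
The match spans [3:7] → 'xx56'.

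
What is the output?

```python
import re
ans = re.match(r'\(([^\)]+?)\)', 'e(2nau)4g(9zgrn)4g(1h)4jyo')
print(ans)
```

`match` is anchored at position 0; if the pattern doesn't fit there, it returns None.
Here position 0 doesn't satisfy it, so the call returns None.

None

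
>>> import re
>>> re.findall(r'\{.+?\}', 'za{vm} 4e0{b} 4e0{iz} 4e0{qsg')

['{vm}', '{b}', '{iz}']

A non-greedy quantifier consumes as few characters as it can — just enough that the remainder of the pattern still matches from where it stops; whatever follows it matches normally.
Since nothing is captured, `findall` lists the 3 matched substrings directly.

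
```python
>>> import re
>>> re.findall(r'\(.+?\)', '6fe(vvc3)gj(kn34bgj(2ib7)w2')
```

Since nothing is captured, `findall` lists the 2 matched substrings directly.

['(vvc3)', '(kn34bgj(2ib7)']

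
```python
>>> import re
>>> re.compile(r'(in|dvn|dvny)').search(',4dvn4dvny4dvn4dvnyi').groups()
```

('dvn',)

`search` walks the string left to right and returns the first match it finds.
The match spans [2:5] → 'dvn'.
Captured: group 1 = 'dvn'.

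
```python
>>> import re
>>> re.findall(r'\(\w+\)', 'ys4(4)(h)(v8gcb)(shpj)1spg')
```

With no groups in the pattern, `findall` gives back each whole match — 4 here.

['(4)', '(h)', '(v8gcb)', '(shpj)']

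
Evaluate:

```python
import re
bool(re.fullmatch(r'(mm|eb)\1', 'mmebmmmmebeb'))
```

False

`\1` has to match the exact text group 1 already captured.
`fullmatch` succeeds only if the pattern covers the string from start to end.
Here the pattern can't cover the whole string, so the call returns None, and `bool(None)` is False.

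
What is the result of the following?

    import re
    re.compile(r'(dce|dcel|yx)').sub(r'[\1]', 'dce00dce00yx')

'[dce]00[dce]00[yx]'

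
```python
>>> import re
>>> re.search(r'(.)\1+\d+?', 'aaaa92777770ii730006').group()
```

'aaaa9'

`\1` is not a pattern — it's the concrete string captured by group 1, re-applied verbatim.
`re.search` tries every starting position until one works.
The match spans [0:5] → 'aaaa9'.
Captured: group 1 = 'a'.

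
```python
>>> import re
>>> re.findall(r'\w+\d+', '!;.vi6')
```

Pattern: one or more of a word character; then one or more of a digit.
No capturing groups, so `findall` returns the 1 full match string.

['vi6']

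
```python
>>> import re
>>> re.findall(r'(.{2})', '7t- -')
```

['7t', '- ']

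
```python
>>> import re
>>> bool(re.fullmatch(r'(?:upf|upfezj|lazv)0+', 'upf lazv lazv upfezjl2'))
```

False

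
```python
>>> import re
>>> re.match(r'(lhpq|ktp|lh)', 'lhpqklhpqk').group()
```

The regex engine tests alternatives in the order written; an earlier branch that matches wins even if a later one would match more.
`re.match` only tries the pattern at the start of the string.
The match spans [0:4] → 'lhpq'.
Captured: group 1 = 'lhpq'.

'lhpq'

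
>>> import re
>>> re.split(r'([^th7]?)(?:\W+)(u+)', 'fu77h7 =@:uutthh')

['fu77h7', ' ', 'uu', 'tthh']

The group in the pattern means `split` returns the separators' captures alongside the pieces.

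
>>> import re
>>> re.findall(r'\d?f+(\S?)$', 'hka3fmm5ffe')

['e']

Pattern: optionally a digit, then one or more of a literal 'f'; then optionally a non-whitespace character (captured); then anchored at the end.
Scanning left to right: at [7:11] match '5ffe', group 1 = 'e'.
One capturing group, so `findall` returns just the captured substring from the one match — 1 in all.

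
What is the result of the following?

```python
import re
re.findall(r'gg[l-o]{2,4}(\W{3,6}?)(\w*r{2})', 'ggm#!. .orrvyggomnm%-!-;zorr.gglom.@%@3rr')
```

[('%-!-;', 'zorr'), ('.@%@', '3rr')]

2 groups means each result is a tuple of 2 captured strings — 2 here.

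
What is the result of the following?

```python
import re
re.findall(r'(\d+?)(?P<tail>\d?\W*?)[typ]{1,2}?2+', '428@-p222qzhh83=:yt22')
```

[('42', '8@-'), ('8', '3=:')]

The `?` after the quantifier makes it lazy — it takes as little as possible before letting the rest of the pattern try.
Multiple groups make `findall` return tuples — one 2-tuple for each match.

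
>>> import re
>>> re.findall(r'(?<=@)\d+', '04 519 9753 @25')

['25']

The positive lookaround only admits positions where the adjacent text matches; those characters stay outside the span.
Matches: at [13:15] → '25'.
With no groups in the pattern, `findall` gives back each whole match — 1 here.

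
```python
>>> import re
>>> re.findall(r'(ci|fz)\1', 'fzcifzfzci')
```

A backreference is literal: `\1` must see the identical characters the first group matched.
With a single group, `findall` returns only what that group captured — 1 item.

['fz']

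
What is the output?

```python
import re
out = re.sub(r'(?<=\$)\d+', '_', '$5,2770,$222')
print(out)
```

$_,2770,$_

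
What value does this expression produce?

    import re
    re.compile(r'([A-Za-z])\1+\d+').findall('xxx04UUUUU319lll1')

['x', 'U', 'l']

`\1` is not a pattern — it's the concrete string captured by group 1, re-applied verbatim.
Scanning left to right: at [0:5] match 'xxx04', group 1 = 'x'; at [5:13] match 'UUUUU319', group 1 = 'U'; at [13:17] match 'lll1', group 1 = 'l'.
With a single group, `findall` returns only what that group captured — 3 items.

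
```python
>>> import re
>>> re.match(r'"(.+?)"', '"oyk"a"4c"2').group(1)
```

A non-greedy quantifier consumes as few characters as it can — just enough that the remainder of the pattern still matches from where it stops; whatever follows it matches normally.
`re.match` won't scan ahead — the pattern has to work from the very first character.
The match spans [0:5] → '"oyk"'.
Captured: group 1 = 'oyk'.

'oyk'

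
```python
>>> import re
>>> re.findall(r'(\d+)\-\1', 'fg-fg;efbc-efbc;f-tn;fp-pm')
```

[]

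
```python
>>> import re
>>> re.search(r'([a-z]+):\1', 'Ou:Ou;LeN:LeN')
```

`\1` has to match the exact text group 1 already captured.
Unlike `match`, `search` isn't anchored — it looks for the pattern anywhere in the string.
Here nothing in the string fits, so the call returns None.

None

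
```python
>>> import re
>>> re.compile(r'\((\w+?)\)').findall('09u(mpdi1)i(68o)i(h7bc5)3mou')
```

Because there's exactly one group, `findall` drops the full match and keeps group 1 from each hit.

['mpdi1', '68o', 'h7bc5']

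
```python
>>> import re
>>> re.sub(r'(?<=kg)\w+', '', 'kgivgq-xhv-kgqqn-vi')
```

'kg-xhv-kg-vi'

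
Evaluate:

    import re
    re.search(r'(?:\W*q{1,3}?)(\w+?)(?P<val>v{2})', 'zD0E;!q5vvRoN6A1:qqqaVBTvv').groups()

('5', 'vv')

This matches zero or more of a non-word character, then 1 to 3 of the literal 'q' (lazy) (non-capturing group); then one or more of a word character (lazy) (captured); then exactly 2 of a literal 'v' (captured as 'val').
`search` walks the string left to right and returns the first match it finds.
The match spans [4:10] → ';!q5vv'.
Captured: group 1 = '5', group 2 = 'vv'.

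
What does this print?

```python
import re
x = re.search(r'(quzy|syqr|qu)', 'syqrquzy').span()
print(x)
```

(0, 4)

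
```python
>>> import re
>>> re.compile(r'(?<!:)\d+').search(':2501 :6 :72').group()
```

'501'

The negative lookahead/lookbehind blocks any match where the forbidden context is present.
The match spans [2:5] → '501'.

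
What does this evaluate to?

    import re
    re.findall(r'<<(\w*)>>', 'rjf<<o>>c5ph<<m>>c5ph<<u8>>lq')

['o', 'm', 'u8']

With a single group, `findall` returns only what that group captured — 3 items.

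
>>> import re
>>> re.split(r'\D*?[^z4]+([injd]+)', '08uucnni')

['', 'i', '']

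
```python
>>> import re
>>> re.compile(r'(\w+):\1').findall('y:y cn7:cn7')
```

['y', 'cn7']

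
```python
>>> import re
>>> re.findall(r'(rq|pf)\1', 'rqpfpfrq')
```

After group 1 captures some text, `\1` only succeeds where that same text appears again.
Because there's exactly one group, `findall` drops the full match and keeps group 1 from the one hit.

['pf']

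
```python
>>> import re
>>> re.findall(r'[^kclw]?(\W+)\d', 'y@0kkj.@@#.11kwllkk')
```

This matches optionally any character except [kclw]; then one or more of a non-word character (captured); then a digit.
Scanning left to right: at [0:3] match 'y@0', group 1 = '@'; at [5:12] match 'j.@@#.1', group 1 = '.@@#.'.
Because there's exactly one group, `findall` drops the full match and keeps group 1 from each hit.

['@', '.@@#.']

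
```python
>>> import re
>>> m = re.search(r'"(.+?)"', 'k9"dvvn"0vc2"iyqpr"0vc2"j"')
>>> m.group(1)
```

'dvvn'

A non-greedy quantifier consumes as few characters as it can — just enough that the remainder of the pattern still matches from where it stops; whatever follows it matches normally.
`search` walks the string left to right and returns the first match it finds.
The match spans [2:8] → '"dvvn"'.
Captured: group 1 = 'dvvn'.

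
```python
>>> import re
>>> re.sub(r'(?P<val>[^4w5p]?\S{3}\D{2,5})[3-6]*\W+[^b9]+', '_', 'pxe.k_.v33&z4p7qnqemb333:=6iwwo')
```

Pattern: optionally any character except [4w5p], then exactly 3 of a non-whitespace character, then 2 to 5 of a non-digit (captured as 'val'); then zero or more of a character in [3-6], then one or more of a non-word character, then one or more of any character except [b9].
Matches: at [0:20] → 'pxe.k_.v33&z4p7qnqem'.
`sub` substitutes '_' at each match site.

'_b333:=6iwwo'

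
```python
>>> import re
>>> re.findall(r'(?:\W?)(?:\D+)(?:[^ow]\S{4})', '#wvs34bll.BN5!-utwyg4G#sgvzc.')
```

The pattern matches optionally a non-word character (non-capturing group); then one or more of a non-digit (non-capturing group); then any character except [ow], then exactly 4 of a non-whitespace character (non-capturing group).
Matches: at [0:9] → '#wvs34bll'; at [9:17] → '.BN5!-ut'; at [17:25] → 'wyg4G#sg'.
`findall` yields the raw match text (3 of them) because the pattern has no groups.

['#wvs34bll', '.BN5!-ut', 'wyg4G#sg']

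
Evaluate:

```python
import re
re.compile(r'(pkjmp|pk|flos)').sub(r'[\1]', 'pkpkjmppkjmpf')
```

`|` is ordered: at each position the engine commits to the first alternative that works.
The replacement refers to a captured group, so each match is rewritten using its own captured text.

'[pk][pkjmp][pkjmp]f'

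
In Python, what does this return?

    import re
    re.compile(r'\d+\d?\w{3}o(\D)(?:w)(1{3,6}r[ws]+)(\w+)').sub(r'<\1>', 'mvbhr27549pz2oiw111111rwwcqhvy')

This matches one or more of a digit, then optionally a digit; then exactly 3 of a word character, then a literal 'o'; then a non-digit (captured); then a literal 'w' (non-capturing group); then 3 to 6 of the literal '1', then the literal 'r', then one or more of one of [ws] (captured); then one or more of a word character (captured).
Matches: at [5:30] → '27549pz2oiw111111rwwcqhvy'.
Each match is replaced using the text its own group 1 captured.

'mvbhr<i>'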